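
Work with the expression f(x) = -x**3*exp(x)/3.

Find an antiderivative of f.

An antiderivative is F(x) = -x**3*exp(x)/3 + x**2*exp(x) - 2*x*exp(x) + 2*exp(x).

Recognize the product-rule pattern: f = u'v + uv' with u = -x**3/3 + x**2 - 2*x + 2, v = exp(x), so integration by parts undoes it.
Check: d/dx[-x**3*exp(x)/3 + x**2*exp(x) - 2*x*exp(x) + 2*exp(x)] = -x**3*exp(x)/3 = f(x).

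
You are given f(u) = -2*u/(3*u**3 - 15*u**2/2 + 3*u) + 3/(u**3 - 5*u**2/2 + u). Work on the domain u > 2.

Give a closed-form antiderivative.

The denominator factors as 3*u*(u - 2)*(2*u - 1); partial fractions split f into directly integrable pieces: -64/(9*(2*u - 1)) + 5/(9*(u - 2)) + 3/u.
Check: d/du[3*log(u) + 5*log(u - 2)/9 - 32*log(u - 1/2)/9] = (18 - 4*u)/(6*u**3 - 15*u**2 + 6*u), which equals f(u).

An antiderivative is F(u) = 3*log(u) + 5*log(u - 2)/9 - 32*log(u - 1/2)/9.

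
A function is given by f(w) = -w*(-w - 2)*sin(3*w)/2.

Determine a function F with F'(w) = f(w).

An antiderivative is F(w) = -w**2*cos(3*w)/6 + w*sin(3*w)/9 - w*cos(3*w)/3 + sin(3*w)/9 + cos(3*w)/27.

An antiderivative F(w) passes only if d/dw[F] lands on f(w) exactly.
Check: d/dw[-w**2*cos(3*w)/6 + w*sin(3*w)/9 - w*cos(3*w)/3 + sin(3*w)/9 + cos(3*w)/27] = w**2*sin(3*w)/2 + w*sin(3*w), which equals f(w).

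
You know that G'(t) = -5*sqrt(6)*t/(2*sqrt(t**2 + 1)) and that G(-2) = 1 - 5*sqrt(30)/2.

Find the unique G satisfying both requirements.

The substitution u = 3*t**2/2 + 3/2 works: G'(t) is exactly (dG/du)*(du/dt) for that inner function.
A general antiderivative is -5*sqrt(3*t**2/2 + 3/2) + C.
The condition gives C = 1 - 5*sqrt(30)/2 - (-5*sqrt(30)/2) = 1.
So G(t) = 1 - 5*sqrt(3*t**2/2 + 3/2).
Check: d/dt[1 - 5*sqrt(3*t**2/2 + 3/2)] = -5*sqrt(6)*t/(2*sqrt(t**2 + 1)) = G'(t).

G(t) = 1 - 5*sqrt(3*t**2/2 + 3/2)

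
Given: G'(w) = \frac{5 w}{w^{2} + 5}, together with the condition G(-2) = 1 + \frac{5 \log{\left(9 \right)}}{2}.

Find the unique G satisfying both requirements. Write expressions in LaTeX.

G'(w) matches the chain-rule pattern g'(h)*h' with inner function h(w) = w^{2} + 5; substituting u = h(w) collapses the integral.
A general antiderivative is \frac{5 \log{\left(w^{2} + 5 \right)}}{2} + C.
The condition gives C = 1 + \frac{5 \log{\left(9 \right)}}{2} - (\frac{5 \log{\left(9 \right)}}{2}) = 1.
So G(w) = \frac{5 \log{\left(w^{2} + 5 \right)}}{2} + 1.
Check: d/dw[\frac{5 \log{\left(w^{2} + 5 \right)}}{2} + 1] = \frac{5 w}{w^{2} + 5} = G'(w).

G(w) = \frac{5 \log{\left(w^{2} + 5 \right)}}{2} + 1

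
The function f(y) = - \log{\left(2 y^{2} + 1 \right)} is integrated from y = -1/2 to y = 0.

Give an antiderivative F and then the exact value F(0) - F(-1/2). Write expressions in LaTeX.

Whatever form F(y) takes, F'(y) = f(y) is non-negotiable.
F(y) = - y \log{\left(2 y^{2} + 1 \right)} + 2 y - \sqrt{2} \operatorname{atan}{\left(\sqrt{2} y \right)} is an antiderivative of f.
Check: d/dy[- y \log{\left(2 y^{2} + 1 \right)} + 2 y - \sqrt{2} \operatorname{atan}{\left(\sqrt{2} y \right)}] = - \log{\left(2 y^{2} + 1 \right)} = f(y).
F(0) = 0; F(-1/2) = -1 + \frac{\log{\left(\frac{3}{2} \right)}}{2} + \sqrt{2} \operatorname{atan}{\left(\frac{\sqrt{2}}{2} \right)}.
Integral = F(0) - F(-1/2) = - \sqrt{2} \operatorname{atan}{\left(\frac{\sqrt{2}}{2} \right)} - \frac{\log{\left(\frac{3}{2} \right)}}{2} + 1.

Antiderivative: F(y) = - y \log{\left(2 y^{2} + 1 \right)} + 2 y - \sqrt{2} \operatorname{atan}{\left(\sqrt{2} y \right)}; value = - \sqrt{2} \operatorname{atan}{\left(\frac{\sqrt{2}}{2} \right)} - \frac{\log{\left(\frac{3}{2} \right)}}{2} + 1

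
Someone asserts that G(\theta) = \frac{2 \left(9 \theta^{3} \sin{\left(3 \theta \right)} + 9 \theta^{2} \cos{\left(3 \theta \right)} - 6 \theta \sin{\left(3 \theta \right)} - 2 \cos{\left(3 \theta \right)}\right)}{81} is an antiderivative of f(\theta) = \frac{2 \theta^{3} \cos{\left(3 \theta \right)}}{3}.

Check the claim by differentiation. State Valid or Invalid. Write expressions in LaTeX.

d/d\theta[G] = \frac{2 \theta^{3} \cos{\left(3 \theta \right)}}{3}
This equals f(\theta) exactly, so the claim holds.

Valid. The derivative of G reproduces f.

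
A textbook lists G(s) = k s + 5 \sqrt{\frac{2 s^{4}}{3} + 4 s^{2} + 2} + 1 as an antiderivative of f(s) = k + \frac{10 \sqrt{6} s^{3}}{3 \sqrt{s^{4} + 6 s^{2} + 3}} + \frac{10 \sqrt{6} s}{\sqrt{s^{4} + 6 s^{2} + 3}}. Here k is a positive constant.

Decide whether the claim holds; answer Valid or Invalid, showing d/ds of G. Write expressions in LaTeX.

Valid - differentiating G returns exactly f.

d/ds[G] = \frac{3 k \sqrt{s^{4} + 6 s^{2} + 3} + 10 \sqrt{6} s^{3} + 30 \sqrt{6} s}{3 \sqrt{s^{4} + 6 s^{2} + 3}}
This equals f(s) exactly, so the claim holds.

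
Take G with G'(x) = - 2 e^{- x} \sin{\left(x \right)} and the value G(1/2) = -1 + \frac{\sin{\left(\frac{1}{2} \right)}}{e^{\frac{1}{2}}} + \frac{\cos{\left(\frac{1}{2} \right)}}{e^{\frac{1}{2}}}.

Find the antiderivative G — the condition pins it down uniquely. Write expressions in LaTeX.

G(x) = -1 + e^{- x} \sin{\left(x \right)} + e^{- x} \cos{\left(x \right)}

A candidate passes only if d/dx[G] lands on the given G'(x) exactly.
A general antiderivative is e^{- x} \sin{\left(x \right)} + e^{- x} \cos{\left(x \right)} + C.
The condition gives C = -1 + \frac{\sin{\left(\frac{1}{2} \right)}}{e^{\frac{1}{2}}} + \frac{\cos{\left(\frac{1}{2} \right)}}{e^{\frac{1}{2}}} - (\frac{\sin{\left(\frac{1}{2} \right)}}{e^{\frac{1}{2}}} + \frac{\cos{\left(\frac{1}{2} \right)}}{e^{\frac{1}{2}}}) = -1.
So G(x) = -1 + e^{- x} \sin{\left(x \right)} + e^{- x} \cos{\left(x \right)}.
Check: d/dx[-1 + e^{- x} \sin{\left(x \right)} + e^{- x} \cos{\left(x \right)}] = - 2 e^{- x} \sin{\left(x \right)} = G'(x).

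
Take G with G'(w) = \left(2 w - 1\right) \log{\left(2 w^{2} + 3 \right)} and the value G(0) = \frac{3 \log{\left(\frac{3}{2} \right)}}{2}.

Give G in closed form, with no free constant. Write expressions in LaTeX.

G(w) = \frac{- 2 w^{2} + 2 w \left(w - 1\right) \log{\left(2 w^{2} + 3 \right)} + 4 w + 3 \log{\left(w^{2} + \frac{3}{2} \right)} - 2 \sqrt{6} \operatorname{atan}{\left(\frac{\sqrt{6} w}{3} \right)}}{2}

Differentiate the proposed G(w) back; it has to land on the given G'(w).
A general antiderivative is - w^{2} + 2 w + \left(w^{2} - w\right) \log{\left(2 w^{2} + 3 \right)} + \frac{3 \log{\left(w^{2} + \frac{3}{2} \right)}}{2} - \sqrt{6} \operatorname{atan}{\left(\frac{\sqrt{6} w}{3} \right)} + C.
The condition gives C = \frac{3 \log{\left(\frac{3}{2} \right)}}{2} - (\frac{3 \log{\left(\frac{3}{2} \right)}}{2}) = 0.
So G(w) = \frac{- 2 w^{2} + 2 w \left(w - 1\right) \log{\left(2 w^{2} + 3 \right)} + 4 w + 3 \log{\left(w^{2} + \frac{3}{2} \right)} - 2 \sqrt{6} \operatorname{atan}{\left(\frac{\sqrt{6} w}{3} \right)}}{2}.
Check: d/dw[\frac{- 2 w^{2} + 2 w \left(w - 1\right) \log{\left(2 w^{2} + 3 \right)} + 4 w + 3 \log{\left(w^{2} + \frac{3}{2} \right)} - 2 \sqrt{6} \operatorname{atan}{\left(\frac{\sqrt{6} w}{3} \right)}}{2}] = 2 w \log{\left(2 w^{2} + 3 \right)} - \log{\left(2 w^{2} + 3 \right)}, which equals G'(w).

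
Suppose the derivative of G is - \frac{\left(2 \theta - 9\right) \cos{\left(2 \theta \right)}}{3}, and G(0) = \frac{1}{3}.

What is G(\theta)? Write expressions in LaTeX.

Check a candidate G(\theta) by differentiating: d/d\theta[G] must match the given G'(\theta).
A general antiderivative is - \frac{\theta \sin{\left(2 \theta \right)}}{3} + \frac{3 \sin{\left(2 \theta \right)}}{2} - \frac{\cos{\left(2 \theta \right)}}{6} + C.
The condition gives C = \frac{1}{3} - (- \frac{1}{6}) = \frac{1}{2}.
So G(\theta) = \frac{- 2 \theta \sin{\left(2 \theta \right)} + 9 \sin{\left(2 \theta \right)} - \cos{\left(2 \theta \right)} + 3}{6}.
Check: d/d\theta[\frac{- 2 \theta \sin{\left(2 \theta \right)} + 9 \sin{\left(2 \theta \right)} - \cos{\left(2 \theta \right)} + 3}{6}] = - \frac{2 \theta \cos{\left(2 \theta \right)}}{3} + 3 \cos{\left(2 \theta \right)}, which equals G'(\theta).

G(\theta) = \frac{- 2 \theta \sin{\left(2 \theta \right)} + 9 \sin{\left(2 \theta \right)} - \cos{\left(2 \theta \right)} + 3}{6}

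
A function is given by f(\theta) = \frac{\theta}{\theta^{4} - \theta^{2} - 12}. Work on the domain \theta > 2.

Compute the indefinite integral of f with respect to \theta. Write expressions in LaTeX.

F(\theta) = - \frac{- \log{\left(\theta^{2} - 4 \right)} + \log{\left(\theta^{2} + 3 \right)}}{14} + C

Factor the denominator (\left(\theta - 2\right) \left(\theta + 2\right) \left(\theta^{2} + 3\right)) and decompose: f = - \frac{\theta}{7 \left(\theta^{2} + 3\right)} + \frac{1}{14 \left(\theta + 2\right)} + \frac{1}{14 \left(\theta - 2\right)}; each piece integrates to a log, atan, or power term.
Check: d/d\theta[- \frac{- \log{\left(\theta^{2} - 4 \right)} + \log{\left(\theta^{2} + 3 \right)}}{14}] = \frac{\theta}{\theta^{4} - \theta^{2} - 12} = f(\theta).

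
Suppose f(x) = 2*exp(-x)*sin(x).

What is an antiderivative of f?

A candidate is checked by its d/dx: the result must match f(x).
Check: d/dx[-exp(-x)*sin(x) - exp(-x)*cos(x)] = 2*exp(-x)*sin(x) = f(x).

An antiderivative is F(x) = -exp(-x)*sin(x) - exp(-x)*cos(x).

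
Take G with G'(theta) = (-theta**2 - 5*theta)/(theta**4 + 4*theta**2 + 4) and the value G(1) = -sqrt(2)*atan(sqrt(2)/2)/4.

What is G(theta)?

G(theta) = (-4*theta**2 + 2*theta - sqrt(2)*(theta**2 + 2)*atan(sqrt(2)*theta/2) + 2)/(4*(theta**2 + 2))

For G(theta) to be correct, d/dtheta[G] must agree with the stated G'(theta) identically.
A general antiderivative is -(-theta - 5)/(2*theta**2 + 4) - sqrt(2)*atan(sqrt(2)*theta/2)/4 + C.
The condition gives C = -sqrt(2)*atan(sqrt(2)/2)/4 - (-sqrt(2)*atan(sqrt(2)/2)/4 + 1) = -1.
So G(theta) = (-4*theta**2 + 2*theta - sqrt(2)*(theta**2 + 2)*atan(sqrt(2)*theta/2) + 2)/(4*(theta**2 + 2)).
Check: d/dtheta[(-4*theta**2 + 2*theta - sqrt(2)*(theta**2 + 2)*atan(sqrt(2)*theta/2) + 2)/(4*(theta**2 + 2))] = (-theta**2 - 5*theta)/(theta**4 + 4*theta**2 + 4) = G'(theta).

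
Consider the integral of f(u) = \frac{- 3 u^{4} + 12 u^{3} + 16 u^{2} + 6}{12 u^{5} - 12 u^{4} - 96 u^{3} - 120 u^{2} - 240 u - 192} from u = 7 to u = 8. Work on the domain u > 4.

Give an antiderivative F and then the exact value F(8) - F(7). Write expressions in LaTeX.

Antiderivative: F(u) = \frac{131 \log{\left(u - 4 \right)}}{3240} - \frac{7 \log{\left(u + 1 \right)}}{180} - \frac{37 \log{\left(u + 2 \right)}}{216} - \frac{13 \log{\left(u^{2} + 2 \right)}}{324} + \frac{67 \sqrt{2} \operatorname{atan}{\left(\frac{\sqrt{2} u}{2} \right)}}{648}; value = - \frac{37 \log{\left(10 \right)}}{216} - \frac{67 \sqrt{2} \operatorname{atan}{\left(\frac{7 \sqrt{2}}{2} \right)}}{648} - \frac{13 \log{\left(66 \right)}}{324} - \frac{131 \log{\left(3 \right)}}{3240} + \frac{131 \log{\left(4 \right)}}{3240} + \frac{7 \log{\left(8 \right)}}{180} + \frac{13 \log{\left(51 \right)}}{324} + \frac{67 \sqrt{2} \operatorname{atan}{\left(4 \sqrt{2} \right)}}{648} + \frac{143 \log{\left(9 \right)}}{1080}

Factor the denominator (12 \left(u - 4\right) \left(u + 1\right) \left(u + 2\right) \left(u^{2} + 2\right)) and decompose: f = - \frac{26 u - 67}{324 \left(u^{2} + 2\right)} - \frac{37}{216 \left(u + 2\right)} - \frac{7}{180 \left(u + 1\right)} + \frac{131}{3240 \left(u - 4\right)}; each piece integrates to a log, atan, or power term.
F(u) = \frac{131 \log{\left(u - 4 \right)}}{3240} - \frac{7 \log{\left(u + 1 \right)}}{180} - \frac{37 \log{\left(u + 2 \right)}}{216} - \frac{13 \log{\left(u^{2} + 2 \right)}}{324} + \frac{67 \sqrt{2} \operatorname{atan}{\left(\frac{\sqrt{2} u}{2} \right)}}{648} is an antiderivative of f.
Check: d/du[\frac{131 \log{\left(u - 4 \right)}}{3240} - \frac{7 \log{\left(u + 1 \right)}}{180} - \frac{37 \log{\left(u + 2 \right)}}{216} - \frac{13 \log{\left(u^{2} + 2 \right)}}{324} + \frac{67 \sqrt{2} \operatorname{atan}{\left(\frac{\sqrt{2} u}{2} \right)}}{648}] = \frac{- 3 u^{4} + 12 u^{3} + 16 u^{2} + 6}{12 u^{5} - 12 u^{4} - 96 u^{3} - 120 u^{2} - 240 u - 192} = f(u).
F(8) = - \frac{37 \log{\left(10 \right)}}{216} - \frac{13 \log{\left(66 \right)}}{324} - \frac{7 \log{\left(9 \right)}}{180} + \frac{131 \log{\left(4 \right)}}{3240} + \frac{67 \sqrt{2} \operatorname{atan}{\left(4 \sqrt{2} \right)}}{648}; F(7) = - \frac{37 \log{\left(9 \right)}}{216} - \frac{13 \log{\left(51 \right)}}{324} - \frac{7 \log{\left(8 \right)}}{180} + \frac{131 \log{\left(3 \right)}}{3240} + \frac{67 \sqrt{2} \operatorname{atan}{\left(\frac{7 \sqrt{2}}{2} \right)}}{648}.
Integral = F(8) - F(7) = - \frac{37 \log{\left(10 \right)}}{216} - \frac{67 \sqrt{2} \operatorname{atan}{\left(\frac{7 \sqrt{2}}{2} \right)}}{648} - \frac{13 \log{\left(66 \right)}}{324} - \frac{131 \log{\left(3 \right)}}{3240} + \frac{131 \log{\left(4 \right)}}{3240} + \frac{7 \log{\left(8 \right)}}{180} + \frac{13 \log{\left(51 \right)}}{324} + \frac{67 \sqrt{2} \operatorname{atan}{\left(4 \sqrt{2} \right)}}{648} + \frac{143 \log{\left(9 \right)}}{1080}.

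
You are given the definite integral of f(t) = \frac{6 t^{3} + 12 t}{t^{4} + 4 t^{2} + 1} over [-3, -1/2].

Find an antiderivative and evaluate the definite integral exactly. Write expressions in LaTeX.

f matches the chain-rule pattern g'(h)*h' with inner function h(t) = t^{4} + 4 t^{2} + 1; substituting u = h(t) collapses the integral.
F(t) = \frac{3 \log{\left(t^{4} + 4 t^{2} + 1 \right)}}{2} is an antiderivative of f.
Check: d/dt[\frac{3 \log{\left(t^{4} + 4 t^{2} + 1 \right)}}{2}] = \frac{6 t^{3} + 12 t}{t^{4} + 4 t^{2} + 1} = f(t).
F(-1/2) = \frac{3 \log{\left(\frac{33}{16} \right)}}{2}; F(-3) = \frac{3 \log{\left(118 \right)}}{2}.
Integral = F(-1/2) - F(-3) = - \frac{3 \log{\left(118 \right)}}{2} + \frac{3 \log{\left(\frac{33}{16} \right)}}{2}.

Antiderivative: F(t) = \frac{3 \log{\left(t^{4} + 4 t^{2} + 1 \right)}}{2}; value = - \frac{3 \log{\left(118 \right)}}{2} + \frac{3 \log{\left(\frac{33}{16} \right)}}{2}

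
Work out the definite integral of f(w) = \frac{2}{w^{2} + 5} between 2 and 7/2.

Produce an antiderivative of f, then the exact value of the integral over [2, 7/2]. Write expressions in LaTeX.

Antiderivative: F(w) = \frac{2 \sqrt{5} \operatorname{atan}{\left(\frac{\sqrt{5} w}{5} \right)}}{5}; value = - \frac{2 \sqrt{5} \operatorname{atan}{\left(\frac{2 \sqrt{5}}{5} \right)}}{5} + \frac{2 \sqrt{5} \operatorname{atan}{\left(\frac{7 \sqrt{5}}{10} \right)}}{5}

Whatever form F(w) takes, F'(w) = f(w) is non-negotiable.
F(w) = \frac{2 \sqrt{5} \operatorname{atan}{\left(\frac{\sqrt{5} w}{5} \right)}}{5} is an antiderivative of f.
Check: d/dw[\frac{2 \sqrt{5} \operatorname{atan}{\left(\frac{\sqrt{5} w}{5} \right)}}{5}] = \frac{2}{w^{2} + 5} = f(w).
F(7/2) = \frac{2 \sqrt{5} \operatorname{atan}{\left(\frac{7 \sqrt{5}}{10} \right)}}{5}; F(2) = \frac{2 \sqrt{5} \operatorname{atan}{\left(\frac{2 \sqrt{5}}{5} \right)}}{5}.
Integral = F(7/2) - F(2) = - \frac{2 \sqrt{5} \operatorname{atan}{\left(\frac{2 \sqrt{5}}{5} \right)}}{5} + \frac{2 \sqrt{5} \operatorname{atan}{\left(\frac{7 \sqrt{5}}{10} \right)}}{5}.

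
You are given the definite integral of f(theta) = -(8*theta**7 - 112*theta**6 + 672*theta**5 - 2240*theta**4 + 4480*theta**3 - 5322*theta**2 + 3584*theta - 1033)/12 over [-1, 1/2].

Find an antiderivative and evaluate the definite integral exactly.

For F(theta) to be correct the identity F'(theta) - f(theta) = 0 must hold.
F(theta) = -theta**8/12 + 4*theta**7/3 - 28*theta**6/3 + 112*theta**5/3 - 280*theta**4/3 + 887*theta**3/6 - 448*theta**2/3 + 1033*theta/12 is an antiderivative of f.
Check: d/dtheta[-theta**8/12 + 4*theta**7/3 - 28*theta**6/3 + 112*theta**5/3 - 280*theta**4/3 + 887*theta**3/6 - 448*theta**2/3 + 1033*theta/12] = -2*theta**7/3 + 28*theta**6/3 - 56*theta**5 + 560*theta**4/3 - 1120*theta**3/3 + 887*theta**2/2 - 896*theta/3 + 1033/12, which equals f(theta).
F(1/2) = 59551/3072; F(-1) = -1574/3.
Integral = F(1/2) - F(-1) = 557109/1024.

Antiderivative: F(theta) = -theta**8/12 + 4*theta**7/3 - 28*theta**6/3 + 112*theta**5/3 - 280*theta**4/3 + 887*theta**3/6 - 448*theta**2/3 + 1033*theta/12; value = 557109/1024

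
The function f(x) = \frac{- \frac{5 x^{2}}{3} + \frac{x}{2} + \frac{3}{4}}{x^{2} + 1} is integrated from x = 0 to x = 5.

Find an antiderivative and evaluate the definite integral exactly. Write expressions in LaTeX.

A candidate is checked by its d/dx: the result must match f(x).
F(x) = - \frac{20 x - 3 \log{\left(x^{2} + 1 \right)} - 29 \operatorname{atan}{\left(x \right)}}{12} is an antiderivative of f.
Check: d/dx[- \frac{20 x - 3 \log{\left(x^{2} + 1 \right)} - 29 \operatorname{atan}{\left(x \right)}}{12}] = \frac{- 20 x^{2} + 6 x + 9}{12 x^{2} + 12}, which equals f(x).
F(5) = - \frac{25}{3} + \frac{\log{\left(26 \right)}}{4} + \frac{29 \operatorname{atan}{\left(5 \right)}}{12}; F(0) = 0.
Integral = F(5) - F(0) = - \frac{25}{3} + \frac{\log{\left(26 \right)}}{4} + \frac{29 \operatorname{atan}{\left(5 \right)}}{12}.

Antiderivative: F(x) = - \frac{20 x - 3 \log{\left(x^{2} + 1 \right)} - 29 \operatorname{atan}{\left(x \right)}}{12}; value = - \frac{25}{3} + \frac{\log{\left(26 \right)}}{4} + \frac{29 \operatorname{atan}{\left(5 \right)}}{12}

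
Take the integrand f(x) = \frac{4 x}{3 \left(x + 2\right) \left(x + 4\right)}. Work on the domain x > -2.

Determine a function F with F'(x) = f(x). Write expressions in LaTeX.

Factor the denominator (3 \left(x + 2\right) \left(x + 4\right)) and decompose: f = \frac{8}{3 \left(x + 4\right)} - \frac{4}{3 \left(x + 2\right)}; each piece integrates to a log, atan, or power term.
Check: d/dx[- \frac{4 \left(\log{\left(x + 2 \right)} - 2 \log{\left(x + 4 \right)}\right)}{3}] = \frac{4 x}{3 x^{2} + 18 x + 24}, which equals f(x).

An antiderivative is F(x) = - \frac{4 \left(\log{\left(x + 2 \right)} - 2 \log{\left(x + 4 \right)}\right)}{3}.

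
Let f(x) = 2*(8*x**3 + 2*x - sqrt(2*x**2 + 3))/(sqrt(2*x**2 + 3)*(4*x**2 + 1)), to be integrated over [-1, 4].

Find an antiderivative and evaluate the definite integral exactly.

Recover f(x) by differentiating a candidate F(x); any mismatch rules it out.
F(x) = 2*sqrt(2*x**2 + 3) - atan(2*x) is an antiderivative of f.
Check: d/dx[2*sqrt(2*x**2 + 3) - atan(2*x)] = (16*x**3 + 4*x - 2*sqrt(2*x**2 + 3))/(4*x**2*sqrt(2*x**2 + 3) + sqrt(2*x**2 + 3)), which equals f(x).
F(4) = -atan(8) + 2*sqrt(35); F(-1) = atan(2) + 2*sqrt(5).
Integral = F(4) - F(-1) = -2*sqrt(5) - atan(8) - atan(2) + 2*sqrt(35).

Antiderivative: F(x) = 2*sqrt(2*x**2 + 3) - atan(2*x); value = -2*sqrt(5) - atan(8) - atan(2) + 2*sqrt(35)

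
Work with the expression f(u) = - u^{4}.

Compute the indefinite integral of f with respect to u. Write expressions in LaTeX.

F(u) = - \frac{u^{5}}{5} + C

Whatever form F(u) takes, F'(u) = f(u) is non-negotiable.
Check: d/du[- \frac{u^{5}}{5}] = - u^{4} = f(u).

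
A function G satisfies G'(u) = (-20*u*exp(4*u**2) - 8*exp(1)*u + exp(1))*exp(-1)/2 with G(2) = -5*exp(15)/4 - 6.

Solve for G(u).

For G(u) to be correct, d/du[G] must agree with the stated G'(u) identically.
A general antiderivative is -2*u**2 + u/2 - 5*exp(4*u**2 - 1)/4 + 1 + C.
The condition gives C = -5*exp(15)/4 - 6 - (-5*exp(15)/4 - 6) = 0.
So G(u) = -2*u**2 + u/2 - 5*exp(4*u**2 - 1)/4 + 1.
Check: d/du[-2*u**2 + u/2 - 5*exp(4*u**2 - 1)/4 + 1] = -10*u*exp(-1)*exp(4*u**2) - 4*u + 1/2, which equals G'(u).

G(u) = -2*u**2 + u/2 - 5*exp(4*u**2 - 1)/4 + 1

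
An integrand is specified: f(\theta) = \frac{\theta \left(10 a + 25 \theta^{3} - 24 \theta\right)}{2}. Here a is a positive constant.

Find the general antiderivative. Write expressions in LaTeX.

F(\theta) = \frac{\theta^{2} \left(5 a + 5 \theta^{3} - 8 \theta\right)}{2} + C

Whatever form F(\theta) takes, F'(\theta) = f(\theta) is non-negotiable.
Check: d/d\theta[\frac{\theta^{2} \left(5 a + 5 \theta^{3} - 8 \theta\right)}{2}] = 5 a \theta + \frac{25 \theta^{4}}{2} - 12 \theta^{2}, which equals f(\theta).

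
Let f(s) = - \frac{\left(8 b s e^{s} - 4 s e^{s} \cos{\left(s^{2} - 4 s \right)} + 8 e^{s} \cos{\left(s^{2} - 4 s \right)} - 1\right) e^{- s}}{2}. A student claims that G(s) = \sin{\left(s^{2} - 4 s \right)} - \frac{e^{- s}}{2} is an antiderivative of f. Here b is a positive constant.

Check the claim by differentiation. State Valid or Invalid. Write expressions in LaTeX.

d/ds[G] = \frac{\left(4 s e^{s} \cos{\left(s^{2} - 4 s \right)} - 8 e^{s} \cos{\left(s^{2} - 4 s \right)} + 1\right) e^{- s}}{2}
d/ds[G] - f(s) = 4 b s != 0.

Invalid: d/ds[G] - f = 4 b s, which is not 0.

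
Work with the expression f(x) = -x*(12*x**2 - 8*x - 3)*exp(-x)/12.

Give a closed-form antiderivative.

f has the shape u'v + uv' for u = x**3 + 7*x**2/3 + 53*x/12 + 53/12 and v = exp(-x) — it is the derivative of the product u*v.
Check: d/dx[x**3*exp(-x) + 7*x**2*exp(-x)/3 + 53*x*exp(-x)/12 + 53*exp(-x)/12] = (-12*x**3 + 8*x**2 + 3*x)*exp(-x)/12, which equals f(x).

An antiderivative is F(x) = x**3*exp(-x) + 7*x**2*exp(-x)/3 + 53*x*exp(-x)/12 + 53*exp(-x)/12.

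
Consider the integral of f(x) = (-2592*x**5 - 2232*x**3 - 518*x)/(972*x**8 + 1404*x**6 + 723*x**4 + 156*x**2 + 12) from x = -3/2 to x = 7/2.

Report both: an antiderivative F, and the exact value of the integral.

Antiderivative: F(x) = (72*x**2 + 31)/(3*(2*x**2 + 1)*(9*x**2 + 2)); value = -28205440/67254363

Any candidate F(x) must reproduce f(x) exactly when differentiated.
F(x) = (72*x**2 + 31)/(3*(2*x**2 + 1)*(9*x**2 + 2)) is an antiderivative of f.
Check: d/dx[(72*x**2 + 31)/(3*(2*x**2 + 1)*(9*x**2 + 2))] = (-2592*x**5 - 2232*x**3 - 518*x)/(972*x**8 + 1404*x**6 + 723*x**4 + 156*x**2 + 12) = f(x).
F(7/2) = 7304/68697; F(-3/2) = 1544/2937.
Integral = F(7/2) - F(-3/2) = -28205440/67254363.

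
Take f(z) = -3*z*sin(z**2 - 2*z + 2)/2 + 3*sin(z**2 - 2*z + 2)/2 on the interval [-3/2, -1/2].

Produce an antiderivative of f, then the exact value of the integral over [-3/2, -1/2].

f matches the chain-rule pattern g'(h)*h' with inner function h(z) = z**2 - 2*z + 2; substituting u = h(z) collapses the integral.
F(z) = 3*cos(z**2 - 2*z + 2)/4 is an antiderivative of f.
Check: d/dz[3*cos(z**2 - 2*z + 2)/4] = -3*z*sin(z**2 - 2*z + 2)/2 + 3*sin(z**2 - 2*z + 2)/2 = f(z).
F(-1/2) = 3*cos(13/4)/4; F(-3/2) = 3*cos(29/4)/4.
Integral = F(-1/2) - F(-3/2) = 3*cos(13/4)/4 - 3*cos(29/4)/4.

Antiderivative: F(z) = 3*cos(z**2 - 2*z + 2)/4; value = 3*cos(13/4)/4 - 3*cos(29/4)/4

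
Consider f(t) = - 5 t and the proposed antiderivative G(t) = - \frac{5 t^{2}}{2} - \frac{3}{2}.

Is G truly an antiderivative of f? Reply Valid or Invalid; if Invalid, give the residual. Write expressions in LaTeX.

Valid: G'(t) = f(t).

d/dt[G] = - 5 t
This equals f(t) exactly, so the claim holds.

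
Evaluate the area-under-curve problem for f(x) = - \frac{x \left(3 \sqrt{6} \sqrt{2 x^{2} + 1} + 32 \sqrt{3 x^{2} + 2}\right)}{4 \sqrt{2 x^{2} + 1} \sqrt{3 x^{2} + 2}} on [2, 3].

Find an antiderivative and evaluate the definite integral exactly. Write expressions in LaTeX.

Since d/dx undoes antidifferentiation here, F'(x) = f(x) is required of F(x).
F(x) = - 4 \sqrt{2 x^{2} + 1} - \frac{3 \sqrt{2 x^{2} + \frac{4}{3}}}{4} is an antiderivative of f.
Check: d/dx[- 4 \sqrt{2 x^{2} + 1} - \frac{3 \sqrt{2 x^{2} + \frac{4}{3}}}{4}] = \frac{- 3 \sqrt{6} x \sqrt{2 x^{2} + 1} - 32 x \sqrt{3 x^{2} + 2}}{4 \sqrt{2 x^{2} + 1} \sqrt{3 x^{2} + 2}}, which equals f(x).
F(3) = - 4 \sqrt{19} - \frac{\sqrt{174}}{4}; F(2) = -12 - \frac{\sqrt{21}}{2}.
Integral = F(3) - F(2) = - 4 \sqrt{19} - \frac{\sqrt{174}}{4} + \frac{\sqrt{21}}{2} + 12.

Antiderivative: F(x) = - 4 \sqrt{2 x^{2} + 1} - \frac{3 \sqrt{2 x^{2} + \frac{4}{3}}}{4}; value = - 4 \sqrt{19} - \frac{\sqrt{174}}{4} + \frac{\sqrt{21}}{2} + 12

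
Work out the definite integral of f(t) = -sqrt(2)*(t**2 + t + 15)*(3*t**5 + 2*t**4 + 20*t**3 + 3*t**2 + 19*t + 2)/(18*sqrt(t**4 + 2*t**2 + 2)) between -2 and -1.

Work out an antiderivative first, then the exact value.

f has the shape u'v + uv' for u = -sqrt(t**4/2 + t**2 + 1)/2 and v = (-t**2/3 - t/3 - 5)**2 — it is the derivative of the product u*v.
F(t) = -(-t**2/3 - t/3 - 5)**2*sqrt(t**4/2 + t**2 + 1)/2 is an antiderivative of f.
Check: d/dt[-(-t**2/3 - t/3 - 5)**2*sqrt(t**4/2 + t**2 + 1)/2] = sqrt(2)*(-3*t**7 - 5*t**6 - 67*t**5 - 53*t**4 - 322*t**3 - 66*t**2 - 287*t - 30)/(18*sqrt(t**4 + 2*t**2 + 2)), which equals f(t).
F(-1) = -25*sqrt(10)/4; F(-2) = -289*sqrt(13)/18.
Integral = F(-1) - F(-2) = -25*sqrt(10)/4 + 289*sqrt(13)/18.

Antiderivative: F(t) = -(-t**2/3 - t/3 - 5)**2*sqrt(t**4/2 + t**2 + 1)/2; value = -25*sqrt(10)/4 + 289*sqrt(13)/18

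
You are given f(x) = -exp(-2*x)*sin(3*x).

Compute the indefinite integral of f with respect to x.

A candidate is checked by its d/dx: the result must match f(x).
Check: d/dx[2*exp(-2*x)*sin(3*x)/13 + 3*exp(-2*x)*cos(3*x)/13] = -exp(-2*x)*sin(3*x) = f(x).

F(x) = 2*exp(-2*x)*sin(3*x)/13 + 3*exp(-2*x)*cos(3*x)/13 + C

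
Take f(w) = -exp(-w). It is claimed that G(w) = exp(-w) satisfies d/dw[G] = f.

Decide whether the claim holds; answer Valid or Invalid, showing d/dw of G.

Valid: G'(w) = f(w).

d/dw[G] = -exp(-w)
This equals f(w) exactly, so the claim holds.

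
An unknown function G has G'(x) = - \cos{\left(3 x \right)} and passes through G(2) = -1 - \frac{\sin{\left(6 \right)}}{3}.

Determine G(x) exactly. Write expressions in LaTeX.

A candidate passes only if d/dx[G] lands on the given G'(x) exactly.
A general antiderivative is - \frac{\sin{\left(3 x \right)}}{3} + C.
The condition gives C = -1 - \frac{\sin{\left(6 \right)}}{3} - (- \frac{\sin{\left(6 \right)}}{3}) = -1.
So G(x) = - \frac{\sin{\left(3 x \right)}}{3} - 1.
Check: d/dx[- \frac{\sin{\left(3 x \right)}}{3} - 1] = - \cos{\left(3 x \right)} = G'(x).

G(x) = - \frac{\sin{\left(3 x \right)}}{3} - 1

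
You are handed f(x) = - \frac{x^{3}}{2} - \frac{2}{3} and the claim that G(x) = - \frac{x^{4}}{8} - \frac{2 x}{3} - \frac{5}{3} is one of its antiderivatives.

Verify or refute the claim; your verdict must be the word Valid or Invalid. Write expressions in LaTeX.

d/dx[G] = - \frac{x^{3}}{2} - \frac{2}{3}
This equals f(x) exactly, so the claim holds.

Valid - the claim checks out under differentiation.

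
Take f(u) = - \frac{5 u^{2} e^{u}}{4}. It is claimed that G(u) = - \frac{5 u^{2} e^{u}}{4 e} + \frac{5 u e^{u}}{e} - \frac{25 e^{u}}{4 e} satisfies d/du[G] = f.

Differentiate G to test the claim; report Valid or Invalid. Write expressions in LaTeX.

d/du[G] = \frac{- 5 u^{2} e^{u} + 10 u e^{u} - 5 e^{u}}{4 e}
d/du[G] - f(u) = - \frac{5 u^{2} e^{u}}{4 e} + \frac{5 u^{2} e^{u}}{4} + \frac{5 u e^{u}}{2 e} - \frac{5 e^{u}}{4 e} != 0.

Invalid: d/du[G] - f = - \frac{5 u^{2} e^{u}}{4 e} + \frac{5 u^{2} e^{u}}{4} + \frac{5 u e^{u}}{2 e} - \frac{5 e^{u}}{4 e}, which is not 0.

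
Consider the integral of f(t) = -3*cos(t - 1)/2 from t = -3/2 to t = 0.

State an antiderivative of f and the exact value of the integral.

Antiderivative: F(t) = -3*sin(t - 1)/2; value = -3*sin(5/2)/2 + 3*sin(1)/2

Check any antiderivative F(t) by computing F'(t) and comparing it with f(t).
F(t) = -3*sin(t - 1)/2 is an antiderivative of f.
Check: d/dt[-3*sin(t - 1)/2] = -3*cos(t - 1)/2 = f(t).
F(0) = 3*sin(1)/2; F(-3/2) = 3*sin(5/2)/2.
Integral = F(0) - F(-3/2) = -3*sin(5/2)/2 + 3*sin(1)/2.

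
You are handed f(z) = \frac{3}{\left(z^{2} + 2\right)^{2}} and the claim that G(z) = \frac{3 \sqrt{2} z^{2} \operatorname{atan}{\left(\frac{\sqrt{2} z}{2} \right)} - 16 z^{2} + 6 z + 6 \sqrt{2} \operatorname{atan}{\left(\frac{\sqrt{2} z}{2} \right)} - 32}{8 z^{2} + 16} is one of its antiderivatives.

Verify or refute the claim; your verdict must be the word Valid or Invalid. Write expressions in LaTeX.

Valid - differentiating G returns exactly f.

d/dz[G] = \frac{3}{z^{4} + 4 z^{2} + 4}
This equals f(z) exactly, so the claim holds.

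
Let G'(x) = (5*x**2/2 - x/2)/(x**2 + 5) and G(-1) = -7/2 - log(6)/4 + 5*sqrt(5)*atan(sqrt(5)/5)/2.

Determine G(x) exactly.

A first test for any G(x): its x-derivative must equal the given G'(x).
A general antiderivative is 5*x/2 - log(x**2 + 5)/4 - 5*sqrt(5)*atan(sqrt(5)*x/5)/2 + C.
The condition gives C = -7/2 - log(6)/4 + 5*sqrt(5)*atan(sqrt(5)/5)/2 - (-5/2 - log(6)/4 + 5*sqrt(5)*atan(sqrt(5)/5)/2) = -1.
So G(x) = 5*x/2 - log(x**2 + 5)/4 - 5*sqrt(5)*atan(sqrt(5)*x/5)/2 - 1.
Check: d/dx[5*x/2 - log(x**2 + 5)/4 - 5*sqrt(5)*atan(sqrt(5)*x/5)/2 - 1] = (5*x**2 - x)/(2*x**2 + 10), which equals G'(x).

G(x) = 5*x/2 - log(x**2 + 5)/4 - 5*sqrt(5)*atan(sqrt(5)*x/5)/2 - 1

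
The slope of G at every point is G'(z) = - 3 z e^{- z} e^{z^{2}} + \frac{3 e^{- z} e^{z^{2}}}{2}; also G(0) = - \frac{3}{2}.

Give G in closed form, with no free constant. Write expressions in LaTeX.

G'(z) matches the chain-rule pattern g'(h)*h' with inner function h(z) = z^{2} - z; substituting u = h(z) collapses the integral.
A general antiderivative is - \frac{3 e^{z^{2} - z}}{2} + C.
The condition gives C = - \frac{3}{2} - (- \frac{3}{2}) = 0.
So G(z) = - \frac{3 e^{- z} e^{z^{2}}}{2}.
Check: d/dz[- \frac{3 e^{- z} e^{z^{2}}}{2}] = \frac{\left(- 6 z e^{z^{2}} + 3 e^{z^{2}}\right) e^{- z}}{2}, which equals G'(z).

G(z) = - \frac{3 e^{- z} e^{z^{2}}}{2}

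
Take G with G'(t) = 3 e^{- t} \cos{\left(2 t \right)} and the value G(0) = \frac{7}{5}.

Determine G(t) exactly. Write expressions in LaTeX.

G(t) = - \frac{\left(- 10 e^{t} - 6 \sin{\left(2 t \right)} + 3 \cos{\left(2 t \right)}\right) e^{- t}}{5}

A first test for any G(t): its t-derivative must equal the given G'(t).
A general antiderivative is \frac{6 e^{- t} \sin{\left(2 t \right)}}{5} - \frac{3 e^{- t} \cos{\left(2 t \right)}}{5} + C.
The condition gives C = \frac{7}{5} - (- \frac{3}{5}) = 2.
So G(t) = - \frac{\left(- 10 e^{t} - 6 \sin{\left(2 t \right)} + 3 \cos{\left(2 t \right)}\right) e^{- t}}{5}.
Check: d/dt[- \frac{\left(- 10 e^{t} - 6 \sin{\left(2 t \right)} + 3 \cos{\left(2 t \right)}\right) e^{- t}}{5}] = 3 e^{- t} \cos{\left(2 t \right)} = G'(t).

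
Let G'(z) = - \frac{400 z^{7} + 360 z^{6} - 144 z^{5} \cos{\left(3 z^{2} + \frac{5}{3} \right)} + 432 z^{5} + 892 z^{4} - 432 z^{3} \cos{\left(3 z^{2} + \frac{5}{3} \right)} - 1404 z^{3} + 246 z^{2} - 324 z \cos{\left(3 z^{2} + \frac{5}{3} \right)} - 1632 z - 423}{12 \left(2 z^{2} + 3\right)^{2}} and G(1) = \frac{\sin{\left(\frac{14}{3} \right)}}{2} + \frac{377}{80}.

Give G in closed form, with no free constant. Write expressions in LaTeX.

G(z) = \frac{- 200 z^{6} - 240 z^{5} + 468 z^{4} + 16 z^{3} + 48 z^{2} \sin{\left(3 z^{2} + \frac{5}{3} \right)} + 862 z^{2} + 564 z + 72 \sin{\left(3 z^{2} + \frac{5}{3} \right)} - 339}{96 z^{2} + 144}

Any candidate G(z) must reproduce the stated G'(z) exactly.
A general antiderivative is 5 z^{2} + \frac{5 z}{3} - \frac{3 \left(\frac{5 z^{2}}{3} + z - \frac{3}{2}\right)^{2}}{4} + \frac{\sin{\left(3 z^{2} + \frac{5}{3} \right)}}{2} - \frac{1}{3} + \frac{2}{2 z^{2} + 3} + C.
The condition gives C = \frac{\sin{\left(\frac{14}{3} \right)}}{2} + \frac{377}{80} - (\frac{\sin{\left(\frac{14}{3} \right)}}{2} + \frac{457}{80}) = -1.
So G(z) = \frac{- 200 z^{6} - 240 z^{5} + 468 z^{4} + 16 z^{3} + 48 z^{2} \sin{\left(3 z^{2} + \frac{5}{3} \right)} + 862 z^{2} + 564 z + 72 \sin{\left(3 z^{2} + \frac{5}{3} \right)} - 339}{96 z^{2} + 144}.
Check: d/dz[\frac{- 200 z^{6} - 240 z^{5} + 468 z^{4} + 16 z^{3} + 48 z^{2} \sin{\left(3 z^{2} + \frac{5}{3} \right)} + 862 z^{2} + 564 z + 72 \sin{\left(3 z^{2} + \frac{5}{3} \right)} - 339}{96 z^{2} + 144}] = \frac{- 400 z^{7} - 360 z^{6} + 144 z^{5} \cos{\left(3 z^{2} + \frac{5}{3} \right)} - 432 z^{5} - 892 z^{4} + 432 z^{3} \cos{\left(3 z^{2} + \frac{5}{3} \right)} + 1404 z^{3} - 246 z^{2} + 324 z \cos{\left(3 z^{2} + \frac{5}{3} \right)} + 1632 z + 423}{48 z^{4} + 144 z^{2} + 108}, which equals G'(z).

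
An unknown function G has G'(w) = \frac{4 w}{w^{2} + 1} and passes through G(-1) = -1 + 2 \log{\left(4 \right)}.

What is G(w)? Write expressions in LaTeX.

The substitution u = 2 w^{2} + 2 works: G'(w) is exactly (dG/du)*(du/dw) for that inner function.
A general antiderivative is 2 \log{\left(2 w^{2} + 2 \right)} + C.
The condition gives C = -1 + 2 \log{\left(4 \right)} - (2 \log{\left(4 \right)}) = -1.
So G(w) = 2 \log{\left(2 w^{2} + 2 \right)} - 1.
Check: d/dw[2 \log{\left(2 w^{2} + 2 \right)} - 1] = \frac{4 w}{w^{2} + 1} = G'(w).

G(w) = 2 \log{\left(2 w^{2} + 2 \right)} - 1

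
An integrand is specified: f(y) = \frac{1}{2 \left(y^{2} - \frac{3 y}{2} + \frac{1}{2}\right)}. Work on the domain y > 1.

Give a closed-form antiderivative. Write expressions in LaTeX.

Factor the denominator (\left(y - 1\right) \left(2 y - 1\right)) and decompose: f = - \frac{2}{2 y - 1} + \frac{1}{y - 1}; each piece integrates to a log, atan, or power term.
Check: d/dy[\log{\left(y - 1 \right)} - \log{\left(y - \frac{1}{2} \right)}] = \frac{1}{2 y^{2} - 3 y + 1}, which equals f(y).

An antiderivative is F(y) = \log{\left(y - 1 \right)} - \log{\left(y - \frac{1}{2} \right)}.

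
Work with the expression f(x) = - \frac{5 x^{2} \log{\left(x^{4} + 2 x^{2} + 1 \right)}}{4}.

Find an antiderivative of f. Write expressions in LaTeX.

An antiderivative is F(x) = - \frac{5 x^{3} \log{\left(x^{4} + 2 x^{2} + 1 \right)}}{12} + \frac{5 x^{3}}{9} - \frac{5 x}{3} + \frac{5 \operatorname{atan}{\left(x \right)}}{3}.

Whatever form F(x) takes, F'(x) = f(x) is non-negotiable.
Check: d/dx[- \frac{5 x^{3} \log{\left(x^{4} + 2 x^{2} + 1 \right)}}{12} + \frac{5 x^{3}}{9} - \frac{5 x}{3} + \frac{5 \operatorname{atan}{\left(x \right)}}{3}] = - \frac{5 x^{2} \log{\left(x^{4} + 2 x^{2} + 1 \right)}}{4} = f(x).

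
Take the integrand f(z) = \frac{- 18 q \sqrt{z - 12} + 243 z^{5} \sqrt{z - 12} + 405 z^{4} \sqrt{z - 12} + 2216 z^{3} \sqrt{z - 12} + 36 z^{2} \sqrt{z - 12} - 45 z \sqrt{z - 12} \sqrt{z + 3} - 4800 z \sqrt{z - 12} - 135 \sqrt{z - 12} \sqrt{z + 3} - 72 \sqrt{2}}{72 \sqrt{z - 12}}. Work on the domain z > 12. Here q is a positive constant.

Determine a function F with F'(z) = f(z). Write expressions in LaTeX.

An antiderivative is F(z) = - \frac{q z}{4} + \frac{5 \left(4 - \frac{5 z^{2}}{3}\right)^{2}}{2} - 4 \sqrt{\frac{z}{2} - 6} - \frac{\left(z + 3\right)^{\frac{5}{2}}}{4} + \frac{4 \left(\frac{3 z^{2}}{4} + \frac{z}{2}\right)^{3}}{3}.

Any candidate F(z) must reproduce f(z) exactly when differentiated.
Check: d/dz[- \frac{q z}{4} + \frac{5 \left(4 - \frac{5 z^{2}}{3}\right)^{2}}{2} - 4 \sqrt{\frac{z}{2} - 6} - \frac{\left(z + 3\right)^{\frac{5}{2}}}{4} + \frac{4 \left(\frac{3 z^{2}}{4} + \frac{z}{2}\right)^{3}}{3}] = \frac{- 18 q \sqrt{z - 12} + 243 z^{5} \sqrt{z - 12} + 405 z^{4} \sqrt{z - 12} + 2216 z^{3} \sqrt{z - 12} + 36 z^{2} \sqrt{z - 12} - 45 z \sqrt{z - 12} \sqrt{z + 3} - 4800 z \sqrt{z - 12} - 135 \sqrt{z - 12} \sqrt{z + 3} - 72 \sqrt{2}}{72 \sqrt{z - 12}} = f(z).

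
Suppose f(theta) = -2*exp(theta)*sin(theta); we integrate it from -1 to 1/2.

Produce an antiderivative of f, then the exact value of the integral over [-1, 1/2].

Since d/dtheta undoes antidifferentiation here, F'(theta) = f(theta) is required of F(theta).
F(theta) = (-sin(theta) + cos(theta))*exp(theta) is an antiderivative of f.
Check: d/dtheta[(-sin(theta) + cos(theta))*exp(theta)] = -2*exp(theta)*sin(theta) = f(theta).
F(1/2) = -exp(1/2)*sin(1/2) + exp(1/2)*cos(1/2); F(-1) = exp(-1)*cos(1) + exp(-1)*sin(1).
Integral = F(1/2) - F(-1) = -exp(1/2)*sin(1/2) - exp(-1)*sin(1) - exp(-1)*cos(1) + exp(1/2)*cos(1/2).

Antiderivative: F(theta) = (-sin(theta) + cos(theta))*exp(theta); value = -exp(1/2)*sin(1/2) - exp(-1)*sin(1) - exp(-1)*cos(1) + exp(1/2)*cos(1/2)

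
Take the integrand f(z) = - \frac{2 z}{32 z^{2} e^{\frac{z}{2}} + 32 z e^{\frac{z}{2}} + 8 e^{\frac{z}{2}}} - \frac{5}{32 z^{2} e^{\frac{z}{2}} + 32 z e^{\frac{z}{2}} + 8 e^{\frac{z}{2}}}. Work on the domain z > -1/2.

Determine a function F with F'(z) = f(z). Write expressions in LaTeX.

An antiderivative is F(z) = \frac{e^{- \frac{z}{2}}}{4 \left(2 z + 1\right)}.

Recognize the product-rule pattern: f = u'v + uv' with u = \frac{1}{4 \left(2 z + 1\right)}, v = e^{- \frac{z}{2}}, so integration by parts undoes it.
Check: d/dz[\frac{e^{- \frac{z}{2}}}{4 \left(2 z + 1\right)}] = \frac{- 2 z - 5}{32 z^{2} e^{\frac{z}{2}} + 32 z e^{\frac{z}{2}} + 8 e^{\frac{z}{2}}}, which equals f(z).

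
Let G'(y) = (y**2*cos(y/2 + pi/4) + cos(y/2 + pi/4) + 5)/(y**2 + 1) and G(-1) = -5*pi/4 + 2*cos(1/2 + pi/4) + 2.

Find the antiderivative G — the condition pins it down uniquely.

G(y) = 2*sin(y/2 + pi/4) + 5*atan(y) + 2

For G(y) to be correct, d/dy[G] must agree with the stated G'(y) identically.
A general antiderivative is 2*sin(y/2 + pi/4) + 5*atan(y) + C.
The condition gives C = -5*pi/4 + 2*cos(1/2 + pi/4) + 2 - (-5*pi/4 + 2*cos(1/2 + pi/4)) = 2.
So G(y) = 2*sin(y/2 + pi/4) + 5*atan(y) + 2.
Check: d/dy[2*sin(y/2 + pi/4) + 5*atan(y) + 2] = (y**2*cos(y/2 + pi/4) + cos(y/2 + pi/4) + 5)/(y**2 + 1) = G'(y).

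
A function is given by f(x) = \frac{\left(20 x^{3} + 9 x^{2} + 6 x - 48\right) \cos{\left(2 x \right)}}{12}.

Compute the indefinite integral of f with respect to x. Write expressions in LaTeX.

Whatever form F(x) takes, F'(x) = f(x) is non-negotiable.
Check: d/dx[\frac{40 x^{3} \sin{\left(2 x \right)} + 18 x^{2} \sin{\left(2 x \right)} + 60 x^{2} \cos{\left(2 x \right)} - 48 x \sin{\left(2 x \right)} + 18 x \cos{\left(2 x \right)} - 105 \sin{\left(2 x \right)} - 24 \cos{\left(2 x \right)}}{48}] = \frac{5 x^{3} \cos{\left(2 x \right)}}{3} + \frac{3 x^{2} \cos{\left(2 x \right)}}{4} + \frac{x \cos{\left(2 x \right)}}{2} - 4 \cos{\left(2 x \right)}, which equals f(x).

F(x) = \frac{40 x^{3} \sin{\left(2 x \right)} + 18 x^{2} \sin{\left(2 x \right)} + 60 x^{2} \cos{\left(2 x \right)} - 48 x \sin{\left(2 x \right)} + 18 x \cos{\left(2 x \right)} - 105 \sin{\left(2 x \right)} - 24 \cos{\left(2 x \right)}}{48} + C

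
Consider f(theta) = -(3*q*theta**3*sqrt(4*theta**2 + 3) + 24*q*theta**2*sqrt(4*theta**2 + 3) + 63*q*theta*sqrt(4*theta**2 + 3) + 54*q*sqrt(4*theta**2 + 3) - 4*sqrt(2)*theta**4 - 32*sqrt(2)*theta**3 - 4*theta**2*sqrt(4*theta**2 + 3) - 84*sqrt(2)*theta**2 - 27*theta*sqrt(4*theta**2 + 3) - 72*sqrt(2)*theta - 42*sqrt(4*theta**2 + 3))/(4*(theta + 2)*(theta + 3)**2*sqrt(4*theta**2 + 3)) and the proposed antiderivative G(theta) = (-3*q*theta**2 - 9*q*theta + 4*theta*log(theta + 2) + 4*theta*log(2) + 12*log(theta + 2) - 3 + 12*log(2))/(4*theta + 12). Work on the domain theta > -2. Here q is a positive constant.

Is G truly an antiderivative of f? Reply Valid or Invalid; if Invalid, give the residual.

d/dtheta[G] = (-3*q*theta**3 - 24*q*theta**2 - 63*q*theta - 54*q + 4*theta**2 + 27*theta + 42)/(4*theta**3 + 32*theta**2 + 84*theta + 72)
d/dtheta[G] - f(theta) = -sqrt(2)*theta/sqrt(4*theta**2 + 3) != 0.

Invalid: d/dtheta[G] - f = -sqrt(2)*theta/sqrt(4*theta**2 + 3), which is not 0.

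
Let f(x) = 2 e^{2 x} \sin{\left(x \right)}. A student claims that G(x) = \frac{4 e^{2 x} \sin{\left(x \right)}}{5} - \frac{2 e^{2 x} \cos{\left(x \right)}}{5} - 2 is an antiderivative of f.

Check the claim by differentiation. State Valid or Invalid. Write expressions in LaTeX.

d/dx[G] = 2 e^{2 x} \sin{\left(x \right)}
This equals f(x) exactly, so the claim holds.

Valid - the claim checks out under differentiation.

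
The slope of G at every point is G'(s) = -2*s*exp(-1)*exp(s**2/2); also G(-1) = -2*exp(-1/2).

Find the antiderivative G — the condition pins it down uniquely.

G(s) = -2*exp(s**2/2 - 1)

The substitution u = s**2/2 - 1 works: G'(s) is exactly (dG/du)*(du/ds) for that inner function.
A general antiderivative is -2*exp(s**2/2 - 1) + C.
The condition gives C = -2*exp(-1/2) - (-2*exp(-1/2)) = 0.
So G(s) = -2*exp(s**2/2 - 1).
Check: d/ds[-2*exp(s**2/2 - 1)] = -2*s*exp(-1)*exp(s**2/2) = G'(s).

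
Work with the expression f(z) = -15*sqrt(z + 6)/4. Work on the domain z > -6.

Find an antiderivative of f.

Any candidate F(z) must reproduce f(z) exactly when differentiated.
Check: d/dz[-5*z*sqrt(z + 6)/2 - 15*sqrt(z + 6)] = (-15*z - 90)/(4*sqrt(z + 6)), which equals f(z).

An antiderivative is F(z) = -5*z*sqrt(z + 6)/2 - 15*sqrt(z + 6).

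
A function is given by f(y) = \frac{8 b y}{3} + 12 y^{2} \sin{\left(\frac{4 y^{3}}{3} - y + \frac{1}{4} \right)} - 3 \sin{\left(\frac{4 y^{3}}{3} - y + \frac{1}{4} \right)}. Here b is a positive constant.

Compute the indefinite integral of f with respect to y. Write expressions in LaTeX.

F(y) = \frac{4 b y^{2}}{3} - 3 \cos{\left(\frac{4 y^{3}}{3} - y + \frac{1}{4} \right)} + C

The integrand splits into summands that can be handled one at a time.
Check: d/dy[\frac{4 b y^{2}}{3} - 3 \cos{\left(\frac{4 y^{3}}{3} - y + \frac{1}{4} \right)}] = \frac{8 b y}{3} + 12 y^{2} \sin{\left(\frac{4 y^{3}}{3} - y + \frac{1}{4} \right)} - 3 \sin{\left(\frac{4 y^{3}}{3} - y + \frac{1}{4} \right)} = f(y).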